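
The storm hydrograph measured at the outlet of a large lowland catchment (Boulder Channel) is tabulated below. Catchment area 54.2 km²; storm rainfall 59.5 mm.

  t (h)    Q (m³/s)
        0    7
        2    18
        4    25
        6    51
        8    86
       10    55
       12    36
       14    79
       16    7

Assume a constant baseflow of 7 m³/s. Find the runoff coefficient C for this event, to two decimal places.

C ≈ 0.67

ΣQ_DR = 301.0 m³/s; V = ΣQ_DR·Δt = 2.167 × 10^6 m³.
Runoff depth d = V / A = 39.99 mm.
C = d / P = 39.99 / 59.5 = 0.67.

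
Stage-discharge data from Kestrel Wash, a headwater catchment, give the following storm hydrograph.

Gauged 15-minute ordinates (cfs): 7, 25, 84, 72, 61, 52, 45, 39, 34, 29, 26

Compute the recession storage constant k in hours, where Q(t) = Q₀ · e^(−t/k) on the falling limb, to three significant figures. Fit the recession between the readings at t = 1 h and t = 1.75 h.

On the falling limb, Q drops from 61 to 39 cfs between t = 1 h and t = 1.75 h (Δt = 0.75 h).
k = −Δt / ln(Q₂/Q₁) = −0.75 / ln(39/61) = 1.68 h.

k ≈ 1.68 h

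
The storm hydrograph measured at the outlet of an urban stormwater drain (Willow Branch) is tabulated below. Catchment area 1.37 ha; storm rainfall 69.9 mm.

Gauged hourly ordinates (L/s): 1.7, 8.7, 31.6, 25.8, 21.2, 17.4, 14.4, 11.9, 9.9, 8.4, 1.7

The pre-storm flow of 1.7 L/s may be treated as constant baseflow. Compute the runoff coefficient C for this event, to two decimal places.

ΣQ_DR = 134.0 L/s; V = ΣQ_DR·Δt = 4.824 × 10^5 L.
Runoff depth d = V / A = 35.21 mm.
C = d / P = 35.21 / 69.9 = 0.50.

C ≈ 0.50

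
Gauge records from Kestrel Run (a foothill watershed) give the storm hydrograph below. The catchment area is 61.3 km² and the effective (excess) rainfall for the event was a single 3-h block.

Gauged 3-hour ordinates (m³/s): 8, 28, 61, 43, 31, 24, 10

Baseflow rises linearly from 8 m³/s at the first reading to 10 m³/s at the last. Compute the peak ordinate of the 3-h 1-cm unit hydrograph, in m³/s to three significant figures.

U_p ≈ 20.9 m³/s

Direct runoff: 0.00, 19.67, 52.33, 34.00, 21.67, 14.33, 0.00 m³/s; ΣQ_DR = 142.0 m³/s, peak = 52.33 m³/s.
Runoff depth d = ΣQ_DR·Δt / A = 142.0 × 10800 / (61.3 km²) = 25.02 mm.
The 1-cm UH is the DRH scaled by (10 mm)/d, so U_p = 52.33 × 10/25.02 = 20.9 m³/s.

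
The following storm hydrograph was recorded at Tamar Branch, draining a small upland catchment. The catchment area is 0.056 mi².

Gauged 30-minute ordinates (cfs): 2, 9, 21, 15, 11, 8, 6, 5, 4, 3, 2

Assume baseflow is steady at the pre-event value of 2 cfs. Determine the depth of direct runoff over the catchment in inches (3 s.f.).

Direct runoff: 0.0, 7.0, 19.0, 13.0, 9.0, 6.0, 4.0, 3.0, 2.0, 1.0, 0.0 cfs; ΣQ_DR = 64.00 cfs.
V = ΣQ_DR · Δt = 64.00 × 1800 s = 1.152 × 10^5 ft³.
Over A = 0.056 mi², depth = V / A = 0.885 in.

d ≈ 0.885 in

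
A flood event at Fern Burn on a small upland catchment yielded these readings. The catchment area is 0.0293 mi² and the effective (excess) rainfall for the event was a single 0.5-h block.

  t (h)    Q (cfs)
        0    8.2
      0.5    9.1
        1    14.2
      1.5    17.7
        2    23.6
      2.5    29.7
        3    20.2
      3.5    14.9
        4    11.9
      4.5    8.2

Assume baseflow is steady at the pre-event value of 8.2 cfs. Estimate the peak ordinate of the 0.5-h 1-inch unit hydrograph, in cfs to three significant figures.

Direct runoff: 0.0, 0.9, 6.0, 9.5, 15.4, 21.5, 12.0, 6.7, 3.7, 0.0 cfs; ΣQ_DR = 75.70 cfs, peak = 21.5 cfs.
Runoff depth d = ΣQ_DR·Δt / A = 75.70 × 1800 / (0.0293 mi²) = 2.002 in.
The 1-inch UH is the DRH scaled by (1 in)/d, so U_p = 21.5 × 1/2.002 = 10.7 cfs.

U_p ≈ 10.7 cfs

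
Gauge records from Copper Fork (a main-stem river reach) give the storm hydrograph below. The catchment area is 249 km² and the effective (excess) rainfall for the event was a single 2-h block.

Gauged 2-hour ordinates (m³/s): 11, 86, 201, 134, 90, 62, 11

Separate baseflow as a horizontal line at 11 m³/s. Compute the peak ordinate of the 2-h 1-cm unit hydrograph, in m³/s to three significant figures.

Direct runoff: 0.0, 75.0, 190.0, 123.0, 79.0, 51.0, 0.0 m³/s; ΣQ_DR = 518.0 m³/s, peak = 190.0 m³/s.
Runoff depth d = ΣQ_DR·Δt / A = 518.0 × 7200 / (249 km²) = 14.98 mm.
The 1-cm UH is the DRH scaled by (10 mm)/d, so U_p = 190.0 × 10/14.98 = 127 m³/s.

U_p ≈ 127 m³/s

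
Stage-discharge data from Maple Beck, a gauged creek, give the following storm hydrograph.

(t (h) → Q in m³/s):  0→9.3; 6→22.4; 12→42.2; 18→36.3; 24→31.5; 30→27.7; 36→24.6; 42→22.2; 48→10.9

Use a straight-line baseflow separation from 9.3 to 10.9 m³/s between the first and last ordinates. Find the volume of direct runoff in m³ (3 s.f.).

Direct-runoff ordinates (Q − Q_b): 0.00, 12.90, 32.50, 26.40, 21.40, 17.40, 14.10, 11.50, 0.00 m³/s.
ΣQ_DR = 136.2 m³/s.
With Δt = 6 h = 21600 s, V = ΣQ_DR · Δt = 136.2 × 21600 = 2.94 × 10^6 m³.

V ≈ 2.94 × 10^6 m³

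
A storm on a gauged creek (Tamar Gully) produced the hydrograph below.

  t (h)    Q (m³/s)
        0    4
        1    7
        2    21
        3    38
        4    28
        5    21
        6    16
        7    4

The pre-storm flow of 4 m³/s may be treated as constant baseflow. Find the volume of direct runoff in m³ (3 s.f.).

V ≈ 3.85 × 10^5 m³

Direct-runoff ordinates (Q − Q_b): 0.0, 3.0, 17.0, 34.0, 24.0, 17.0, 12.0, 0.0 m³/s.
ΣQ_DR = 107.0 m³/s.
With Δt = 1 h = 3600 s, V = ΣQ_DR · Δt = 107.0 × 3600 = 3.85 × 10^5 m³.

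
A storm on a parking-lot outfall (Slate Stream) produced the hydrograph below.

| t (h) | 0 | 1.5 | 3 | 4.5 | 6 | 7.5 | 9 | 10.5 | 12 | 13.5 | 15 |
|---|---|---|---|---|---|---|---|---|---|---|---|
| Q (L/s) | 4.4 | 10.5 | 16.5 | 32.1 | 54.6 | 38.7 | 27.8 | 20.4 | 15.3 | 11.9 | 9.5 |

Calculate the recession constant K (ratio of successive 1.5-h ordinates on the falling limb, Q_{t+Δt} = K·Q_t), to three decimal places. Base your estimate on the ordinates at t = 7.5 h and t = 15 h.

Using the recession-limb readings at t = 7.5 h and t = 15 h: Q falls from 38.7 to 9.5 L/s over 5 intervals.
K = (Q₂/Q₁)^(1/5) = (9.5/38.7)^(1/5) = 0.755.

K ≈ 0.755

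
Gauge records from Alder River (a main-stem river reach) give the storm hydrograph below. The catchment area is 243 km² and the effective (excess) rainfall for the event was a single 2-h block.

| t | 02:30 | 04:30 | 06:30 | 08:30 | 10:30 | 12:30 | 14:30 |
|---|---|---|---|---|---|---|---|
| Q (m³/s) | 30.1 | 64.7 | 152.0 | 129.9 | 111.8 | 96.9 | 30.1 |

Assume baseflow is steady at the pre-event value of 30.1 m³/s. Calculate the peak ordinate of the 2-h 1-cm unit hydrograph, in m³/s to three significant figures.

Direct runoff: 0.0, 34.6, 121.9, 99.8, 81.7, 66.8, 0.0 m³/s; ΣQ_DR = 404.8 m³/s, peak = 121.9 m³/s.
Runoff depth d = ΣQ_DR·Δt / A = 404.8 × 7200 / (243 km²) = 11.99 mm.
The 1-cm UH is the DRH scaled by (10 mm)/d, so U_p = 121.9 × 10/11.99 = 102 m³/s.

U_p ≈ 102 m³/s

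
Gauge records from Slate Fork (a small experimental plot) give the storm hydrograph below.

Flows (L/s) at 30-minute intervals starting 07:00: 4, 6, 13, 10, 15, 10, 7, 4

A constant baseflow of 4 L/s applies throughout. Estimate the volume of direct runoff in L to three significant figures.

Direct-runoff ordinates (Q − Q_b): 0.0, 2.0, 9.0, 6.0, 11.0, 6.0, 3.0, 0.0 L/s.
ΣQ_DR = 37.00 L/s.
With Δt = 0.5 h = 1800 s, V = ΣQ_DR · Δt = 37.00 × 1800 = 66600 L.

V ≈ 66600 L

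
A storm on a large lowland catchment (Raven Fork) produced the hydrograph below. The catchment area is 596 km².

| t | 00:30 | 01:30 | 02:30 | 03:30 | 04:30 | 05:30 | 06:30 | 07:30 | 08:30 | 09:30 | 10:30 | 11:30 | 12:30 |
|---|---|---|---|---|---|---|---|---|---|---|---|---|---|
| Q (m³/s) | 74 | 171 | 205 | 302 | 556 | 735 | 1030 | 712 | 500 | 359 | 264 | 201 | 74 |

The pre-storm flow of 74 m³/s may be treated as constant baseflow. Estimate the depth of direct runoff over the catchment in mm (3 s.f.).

d ≈ 25.5 mm

Direct runoff: 0.0, 97.0, 131.0, 228.0, 482.0, 661.0, 956.0, 638.0, 426.0, 285.0, 190.0, 127.0, 0.0 m³/s; ΣQ_DR = 4221 m³/s.
V = ΣQ_DR · Δt = 4221 × 3600 s = 1.520 × 10^7 m³.
Over A = 596 km², depth = V / A = 25.5 mm.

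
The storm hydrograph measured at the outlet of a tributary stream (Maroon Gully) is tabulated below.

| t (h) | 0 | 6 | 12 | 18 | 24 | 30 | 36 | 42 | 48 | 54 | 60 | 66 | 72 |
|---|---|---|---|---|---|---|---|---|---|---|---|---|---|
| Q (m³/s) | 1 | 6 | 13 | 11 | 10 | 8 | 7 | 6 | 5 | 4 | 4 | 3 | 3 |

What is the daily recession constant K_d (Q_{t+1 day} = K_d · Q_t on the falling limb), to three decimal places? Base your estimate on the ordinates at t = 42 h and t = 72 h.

Between t = 42 h and t = 72 h the flow falls from 6 to 3 m³/s over 5×6 h = 30 h.
Per-interval ratio K = (3/6)^(1/5) = 0.8706; K_d = K^(24/6) = 0.574.

K_d ≈ 0.574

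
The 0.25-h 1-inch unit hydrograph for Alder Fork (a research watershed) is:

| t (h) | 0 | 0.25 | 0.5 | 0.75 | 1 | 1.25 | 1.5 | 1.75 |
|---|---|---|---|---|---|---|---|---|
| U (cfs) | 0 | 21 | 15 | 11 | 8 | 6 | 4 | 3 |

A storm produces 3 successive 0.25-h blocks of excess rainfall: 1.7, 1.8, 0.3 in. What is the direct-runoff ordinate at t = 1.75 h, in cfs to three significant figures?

By discrete convolution, Q_j = Σ (P_i / 1 in) · U_{j−i}.
At t = 1.75 h (j=7): Q = (1.7/1)·3 + (1.8/1)·4 + (0.3/1)·6 = 14.1 cfs.

Q ≈ 14.1 cfs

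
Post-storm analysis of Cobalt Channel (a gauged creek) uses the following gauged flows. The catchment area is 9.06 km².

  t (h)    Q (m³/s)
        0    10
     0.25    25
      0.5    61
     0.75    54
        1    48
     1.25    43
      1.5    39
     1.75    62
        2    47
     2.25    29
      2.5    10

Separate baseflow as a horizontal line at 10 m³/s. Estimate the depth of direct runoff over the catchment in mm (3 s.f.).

d ≈ 31.6 mm

Direct runoff: 0.0, 15.0, 51.0, 44.0, 38.0, 33.0, 29.0, 52.0, 37.0, 19.0, 0.0 m³/s; ΣQ_DR = 318.0 m³/s.
V = ΣQ_DR · Δt = 318.0 × 900 s = 2.862 × 10^5 m³.
Over A = 9.06 km², depth = V / A = 31.6 mm.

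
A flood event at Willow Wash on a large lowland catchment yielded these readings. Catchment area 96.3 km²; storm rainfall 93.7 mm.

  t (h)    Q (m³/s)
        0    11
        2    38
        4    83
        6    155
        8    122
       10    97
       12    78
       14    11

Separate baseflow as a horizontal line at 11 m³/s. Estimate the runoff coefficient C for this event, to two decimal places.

ΣQ_DR = 507.0 m³/s; V = ΣQ_DR·Δt = 3.650 × 10^6 m³.
Runoff depth d = V / A = 37.91 mm.
C = d / P = 37.91 / 93.7 = 0.40.

C ≈ 0.40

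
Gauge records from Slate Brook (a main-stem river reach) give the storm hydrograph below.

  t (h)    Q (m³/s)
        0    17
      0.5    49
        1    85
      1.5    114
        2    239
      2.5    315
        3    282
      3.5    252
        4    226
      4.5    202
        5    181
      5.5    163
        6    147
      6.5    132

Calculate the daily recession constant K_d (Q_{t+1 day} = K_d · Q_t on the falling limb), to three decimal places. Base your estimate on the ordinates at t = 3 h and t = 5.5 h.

K_d ≈ 0.005

Between t = 3 h and t = 5.5 h the flow falls from 282 to 163 m³/s over 5×0.5 h = 2.5 h.
Per-interval ratio K = (163/282)^(1/5) = 0.8962; K_d = K^(24/0.5) = 0.005.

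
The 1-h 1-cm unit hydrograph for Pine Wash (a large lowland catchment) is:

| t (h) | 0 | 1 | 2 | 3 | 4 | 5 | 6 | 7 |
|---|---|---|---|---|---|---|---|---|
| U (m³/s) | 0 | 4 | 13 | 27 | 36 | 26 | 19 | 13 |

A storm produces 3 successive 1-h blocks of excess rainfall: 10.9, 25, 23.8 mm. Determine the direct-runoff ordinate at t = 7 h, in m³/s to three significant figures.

By discrete convolution, Q_j = Σ (P_i / 10 mm) · U_{j−i}.
At t = 7 h (j=7): Q = (10.9/10)·13 + (25/10)·19 + (23.8/10)·26 = 124 m³/s.

Q ≈ 124 m³/s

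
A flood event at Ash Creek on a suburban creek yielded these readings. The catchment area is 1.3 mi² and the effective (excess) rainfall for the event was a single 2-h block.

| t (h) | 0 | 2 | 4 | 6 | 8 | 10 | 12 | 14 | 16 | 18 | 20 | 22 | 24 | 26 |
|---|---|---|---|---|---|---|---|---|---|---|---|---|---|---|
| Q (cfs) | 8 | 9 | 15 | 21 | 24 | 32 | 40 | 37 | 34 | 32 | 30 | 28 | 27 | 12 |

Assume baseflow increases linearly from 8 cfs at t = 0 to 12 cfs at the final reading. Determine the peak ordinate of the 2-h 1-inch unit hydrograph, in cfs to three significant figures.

Direct runoff: 0.00, 0.69, 6.38, 12.08, 14.77, 22.46, 30.15, 26.85, 23.54, 21.23, 18.92, 16.62, 15.31, 0.00 cfs; ΣQ_DR = 209.0 cfs, peak = 30.15 cfs.
Runoff depth d = ΣQ_DR·Δt / A = 209.0 × 7200 / (1.3 mi²) = 0.4983 in.
The 1-inch UH is the DRH scaled by (1 in)/d, so U_p = 30.15 × 1/0.4983 = 60.5 cfs.

U_p ≈ 60.5 cfs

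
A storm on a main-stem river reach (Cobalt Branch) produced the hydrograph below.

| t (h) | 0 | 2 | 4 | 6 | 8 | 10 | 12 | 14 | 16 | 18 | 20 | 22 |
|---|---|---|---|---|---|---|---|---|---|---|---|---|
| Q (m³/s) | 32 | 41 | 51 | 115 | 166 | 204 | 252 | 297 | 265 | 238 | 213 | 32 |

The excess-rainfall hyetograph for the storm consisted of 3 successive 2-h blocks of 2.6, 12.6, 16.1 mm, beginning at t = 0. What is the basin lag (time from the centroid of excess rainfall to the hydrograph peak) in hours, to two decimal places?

Centroid of excess rainfall: t_c = Σ P_i·t̄_i / ΣP_i = 3.8626 h (block centres at 1, 3, 5 h).
Hydrograph peak occurs at t = 14 h, so basin lag t_L = 14 − 3.8626 = 10.14 h.

t_L ≈ 10.14 h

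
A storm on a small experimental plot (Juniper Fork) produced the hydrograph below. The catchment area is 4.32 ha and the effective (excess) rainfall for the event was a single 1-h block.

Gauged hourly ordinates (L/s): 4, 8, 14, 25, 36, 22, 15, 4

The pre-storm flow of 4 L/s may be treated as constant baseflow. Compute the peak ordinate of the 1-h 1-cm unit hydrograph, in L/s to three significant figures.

U_p ≈ 40.0 L/s

Direct runoff: 0.0, 4.0, 10.0, 21.0, 32.0, 18.0, 11.0, 0.0 L/s; ΣQ_DR = 96.00 L/s, peak = 32.0 L/s.
Runoff depth d = ΣQ_DR·Δt / A = 96.00 × 3600 / (4.32 ha) = 8.000 mm.
The 1-cm UH is the DRH scaled by (10 mm)/d, so U_p = 32.0 × 10/8.000 = 40.0 L/s.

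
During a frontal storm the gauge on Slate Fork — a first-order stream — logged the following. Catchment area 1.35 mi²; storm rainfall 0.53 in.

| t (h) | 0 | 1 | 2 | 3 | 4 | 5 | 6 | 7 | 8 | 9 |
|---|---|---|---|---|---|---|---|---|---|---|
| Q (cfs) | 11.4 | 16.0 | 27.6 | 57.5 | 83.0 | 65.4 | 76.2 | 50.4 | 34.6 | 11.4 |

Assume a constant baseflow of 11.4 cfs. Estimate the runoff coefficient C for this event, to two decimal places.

C ≈ 0.69

ΣQ_DR = 319.5 cfs; V = ΣQ_DR·Δt = 1.150 × 10^6 ft³.
Runoff depth d = V / A = 0.3667 in.
C = d / P = 0.3667 / 0.53 = 0.69.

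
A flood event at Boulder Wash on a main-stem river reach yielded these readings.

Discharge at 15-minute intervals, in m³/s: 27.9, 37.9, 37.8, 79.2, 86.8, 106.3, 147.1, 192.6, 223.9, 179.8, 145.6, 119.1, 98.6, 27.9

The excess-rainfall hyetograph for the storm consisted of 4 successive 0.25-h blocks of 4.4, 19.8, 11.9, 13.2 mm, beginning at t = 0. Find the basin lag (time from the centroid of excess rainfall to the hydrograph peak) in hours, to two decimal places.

Centroid of excess rainfall: t_c = Σ P_i·t̄_i / ΣP_i = 0.5469 h (block centres at 0.125, 0.375, 0.625, 0.875 h).
Hydrograph peak occurs at t = 2 h, so basin lag t_L = 2 − 0.5469 = 1.45 h.

t_L ≈ 1.45 h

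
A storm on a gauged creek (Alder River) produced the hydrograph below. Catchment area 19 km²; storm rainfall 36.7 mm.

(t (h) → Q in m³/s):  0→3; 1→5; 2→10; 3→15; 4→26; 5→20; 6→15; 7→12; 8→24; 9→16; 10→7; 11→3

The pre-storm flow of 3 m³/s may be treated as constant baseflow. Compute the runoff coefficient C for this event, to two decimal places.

ΣQ_DR = 120.0 m³/s; V = ΣQ_DR·Δt = 4.320 × 10^5 m³.
Runoff depth d = V / A = 22.74 mm.
C = d / P = 22.74 / 36.7 = 0.62.

C ≈ 0.62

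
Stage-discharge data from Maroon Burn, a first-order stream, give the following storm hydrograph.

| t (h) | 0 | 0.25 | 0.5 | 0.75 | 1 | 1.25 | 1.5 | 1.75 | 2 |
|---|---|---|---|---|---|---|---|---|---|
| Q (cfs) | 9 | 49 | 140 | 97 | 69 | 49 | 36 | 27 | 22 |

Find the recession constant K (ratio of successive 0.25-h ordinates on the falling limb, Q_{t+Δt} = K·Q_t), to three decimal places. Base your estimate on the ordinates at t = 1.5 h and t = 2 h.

Using the recession-limb readings at t = 1.5 h and t = 2 h: Q falls from 36 to 22 cfs over 2 intervals.
K = (Q₂/Q₁)^(1/2) = (22/36)^(1/2) = 0.782.

K ≈ 0.782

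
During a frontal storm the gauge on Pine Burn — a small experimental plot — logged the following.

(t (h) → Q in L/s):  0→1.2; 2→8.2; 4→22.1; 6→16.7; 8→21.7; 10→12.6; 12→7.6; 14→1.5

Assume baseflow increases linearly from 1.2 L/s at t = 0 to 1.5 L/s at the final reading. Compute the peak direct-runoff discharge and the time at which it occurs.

Subtracting baseflow gives direct-runoff ordinates: 0.00, 6.96, 20.81, 15.37, 20.33, 11.19, 6.14, 0.00 L/s.
The maximum is 20.81 L/s, occurring at the reading for t = 4 h.

Q_p = 20.81 L/s at t = 4 h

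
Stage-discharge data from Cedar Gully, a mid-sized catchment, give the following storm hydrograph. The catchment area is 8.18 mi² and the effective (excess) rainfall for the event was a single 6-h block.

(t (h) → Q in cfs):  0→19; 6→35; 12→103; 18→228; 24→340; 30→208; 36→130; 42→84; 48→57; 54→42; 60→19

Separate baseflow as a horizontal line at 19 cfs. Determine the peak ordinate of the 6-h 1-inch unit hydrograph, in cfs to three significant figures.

Direct runoff: 0.0, 16.0, 84.0, 209.0, 321.0, 189.0, 111.0, 65.0, 38.0, 23.0, 0.0 cfs; ΣQ_DR = 1056 cfs, peak = 321.0 cfs.
Runoff depth d = ΣQ_DR·Δt / A = 1056 × 21600 / (8.18 mi²) = 1.200 in.
The 1-inch UH is the DRH scaled by (1 in)/d, so U_p = 321.0 × 1/1.200 = 267 cfs.

U_p ≈ 267 cfs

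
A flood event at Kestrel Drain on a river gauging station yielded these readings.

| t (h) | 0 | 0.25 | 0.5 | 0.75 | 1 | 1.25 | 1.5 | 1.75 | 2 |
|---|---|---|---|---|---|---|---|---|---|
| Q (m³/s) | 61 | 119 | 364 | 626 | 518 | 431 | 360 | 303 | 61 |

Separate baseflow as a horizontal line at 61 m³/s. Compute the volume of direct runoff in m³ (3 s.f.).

V ≈ 2.06 × 10^6 m³

Direct-runoff ordinates (Q − Q_b): 0.0, 58.0, 303.0, 565.0, 457.0, 370.0, 299.0, 242.0, 0.0 m³/s.
ΣQ_DR = 2294 m³/s.
With Δt = 0.25 h = 900 s, V = ΣQ_DR · Δt = 2294 × 900 = 2.06 × 10^6 m³.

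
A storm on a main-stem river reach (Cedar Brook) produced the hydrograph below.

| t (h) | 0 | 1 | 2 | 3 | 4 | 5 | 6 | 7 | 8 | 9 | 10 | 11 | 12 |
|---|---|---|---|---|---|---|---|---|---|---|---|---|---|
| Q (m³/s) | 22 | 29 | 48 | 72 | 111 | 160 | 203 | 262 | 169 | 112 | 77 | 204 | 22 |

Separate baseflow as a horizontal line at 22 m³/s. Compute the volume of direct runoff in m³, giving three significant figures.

V ≈ 4.34 × 10^6 m³

Direct-runoff ordinates (Q − Q_b): 0.0, 7.0, 26.0, 50.0, 89.0, 138.0, 181.0, 240.0, 147.0, 90.0, 55.0, 182.0, 0.0 m³/s.
ΣQ_DR = 1205 m³/s.
With Δt = 1 h = 3600 s, V = ΣQ_DR · Δt = 1205 × 3600 = 4.34 × 10^6 m³.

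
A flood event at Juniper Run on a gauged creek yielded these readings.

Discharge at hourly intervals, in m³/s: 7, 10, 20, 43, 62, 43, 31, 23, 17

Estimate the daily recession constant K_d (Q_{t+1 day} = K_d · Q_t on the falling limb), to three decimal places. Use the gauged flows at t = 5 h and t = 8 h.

K_d ≈ 0.001

Between t = 5 h and t = 8 h the flow falls from 43 to 17 m³/s over 3×1 h = 3 h.
Per-interval ratio K = (17/43)^(1/3) = 0.7339; K_d = K^(24/1) = 0.001.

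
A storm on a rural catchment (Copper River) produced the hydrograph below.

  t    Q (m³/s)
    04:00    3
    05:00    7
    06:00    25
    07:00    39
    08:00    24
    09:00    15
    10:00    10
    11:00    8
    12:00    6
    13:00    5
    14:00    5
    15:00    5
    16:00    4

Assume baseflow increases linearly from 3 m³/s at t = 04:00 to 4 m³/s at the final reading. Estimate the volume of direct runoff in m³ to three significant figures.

Direct-runoff ordinates (Q − Q_b): 0.00, 3.92, 21.83, 35.75, 20.67, 11.58, 6.50, 4.42, 2.33, 1.25, 1.17, 1.08, 0.00 m³/s.
ΣQ_DR = 110.5 m³/s.
With Δt = 1 h = 3600 s, V = ΣQ_DR · Δt = 110.5 × 3600 = 3.98 × 10^5 m³.

V ≈ 3.98 × 10^5 m³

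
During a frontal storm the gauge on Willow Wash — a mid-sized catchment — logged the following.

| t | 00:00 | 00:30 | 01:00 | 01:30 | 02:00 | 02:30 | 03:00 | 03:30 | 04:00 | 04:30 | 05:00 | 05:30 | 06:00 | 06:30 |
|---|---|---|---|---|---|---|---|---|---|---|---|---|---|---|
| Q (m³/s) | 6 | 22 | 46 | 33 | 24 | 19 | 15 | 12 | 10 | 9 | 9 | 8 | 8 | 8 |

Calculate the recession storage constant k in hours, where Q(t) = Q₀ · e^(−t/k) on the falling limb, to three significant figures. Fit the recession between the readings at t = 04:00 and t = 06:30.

k ≈ 11.2 h

On the falling limb, Q drops from 10 to 8 m³/s between t = 04:00 and t = 06:30 (Δt = 2.5 h).
k = −Δt / ln(Q₂/Q₁) = −2.5 / ln(8/10) = 11.2 h.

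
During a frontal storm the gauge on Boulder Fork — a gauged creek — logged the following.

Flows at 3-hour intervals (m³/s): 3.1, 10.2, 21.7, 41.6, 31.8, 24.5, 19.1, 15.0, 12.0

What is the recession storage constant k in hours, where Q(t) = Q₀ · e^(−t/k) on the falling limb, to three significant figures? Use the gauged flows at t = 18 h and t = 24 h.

On the falling limb, Q drops from 19.1 to 12.0 m³/s between t = 18 h and t = 24 h (Δt = 6 h).
k = −Δt / ln(Q₂/Q₁) = −6 / ln(12.0/19.1) = 12.9 h.

k ≈ 12.9 h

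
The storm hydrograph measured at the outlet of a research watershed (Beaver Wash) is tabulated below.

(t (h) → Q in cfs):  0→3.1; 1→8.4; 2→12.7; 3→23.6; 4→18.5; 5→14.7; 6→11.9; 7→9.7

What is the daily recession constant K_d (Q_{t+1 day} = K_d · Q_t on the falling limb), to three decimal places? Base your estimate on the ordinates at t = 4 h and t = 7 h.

K_d ≈ 0.006

Between t = 4 h and t = 7 h the flow falls from 18.5 to 9.7 cfs over 3×1 h = 3 h.
Per-interval ratio K = (9.7/18.5)^(1/3) = 0.8064; K_d = K^(24/1) = 0.006.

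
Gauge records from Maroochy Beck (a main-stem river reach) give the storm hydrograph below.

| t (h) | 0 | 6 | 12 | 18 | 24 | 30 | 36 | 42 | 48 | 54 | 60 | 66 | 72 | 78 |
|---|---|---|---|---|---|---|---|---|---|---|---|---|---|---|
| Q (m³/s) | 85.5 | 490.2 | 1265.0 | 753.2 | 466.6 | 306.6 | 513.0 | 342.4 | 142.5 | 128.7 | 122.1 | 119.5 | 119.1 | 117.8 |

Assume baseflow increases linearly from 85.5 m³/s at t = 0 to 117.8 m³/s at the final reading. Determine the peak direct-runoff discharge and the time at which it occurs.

Subtracting baseflow gives direct-runoff ordinates: 0.00, 402.22, 1174.53, 660.25, 371.16, 208.68, 412.59, 239.51, 37.12, 20.84, 11.75, 6.67, 3.78, 0.00 m³/s.
The maximum is 1174.53 m³/s, occurring at the reading for t = 12 h.

Q_p = 1174.53 m³/s at t = 12 h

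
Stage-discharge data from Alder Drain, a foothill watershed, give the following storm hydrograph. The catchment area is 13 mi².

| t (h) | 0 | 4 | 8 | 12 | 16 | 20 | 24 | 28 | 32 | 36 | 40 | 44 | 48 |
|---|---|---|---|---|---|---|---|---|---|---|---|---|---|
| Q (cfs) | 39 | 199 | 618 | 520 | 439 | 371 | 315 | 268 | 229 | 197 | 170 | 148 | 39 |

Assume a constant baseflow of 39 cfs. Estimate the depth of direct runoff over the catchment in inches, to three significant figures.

Direct runoff: 0.0, 160.0, 579.0, 481.0, 400.0, 332.0, 276.0, 229.0, 190.0, 158.0, 131.0, 109.0, 0.0 cfs; ΣQ_DR = 3045 cfs.
V = ΣQ_DR · Δt = 3045 × 14400 s = 4.385 × 10^7 ft³.
Over A = 13 mi², depth = V / A = 1.45 in.

d ≈ 1.45 in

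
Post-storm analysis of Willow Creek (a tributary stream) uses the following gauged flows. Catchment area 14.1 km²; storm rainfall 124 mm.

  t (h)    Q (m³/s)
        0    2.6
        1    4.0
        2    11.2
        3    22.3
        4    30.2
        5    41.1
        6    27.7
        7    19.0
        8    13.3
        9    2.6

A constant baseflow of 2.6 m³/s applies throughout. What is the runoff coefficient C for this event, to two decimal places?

ΣQ_DR = 148.0 m³/s; V = ΣQ_DR·Δt = 5.328 × 10^5 m³.
Runoff depth d = V / A = 37.79 mm.
C = d / P = 37.79 / 124 = 0.30.

C ≈ 0.30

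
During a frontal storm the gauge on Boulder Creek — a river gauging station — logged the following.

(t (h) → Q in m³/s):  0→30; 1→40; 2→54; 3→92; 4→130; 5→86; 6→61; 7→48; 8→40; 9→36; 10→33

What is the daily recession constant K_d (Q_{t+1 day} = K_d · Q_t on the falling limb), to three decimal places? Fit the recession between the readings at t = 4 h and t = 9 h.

K_d ≈ 0.002

Between t = 4 h and t = 9 h the flow falls from 130 to 36 m³/s over 5×1 h = 5 h.
Per-interval ratio K = (36/130)^(1/5) = 0.7735; K_d = K^(24/1) = 0.002.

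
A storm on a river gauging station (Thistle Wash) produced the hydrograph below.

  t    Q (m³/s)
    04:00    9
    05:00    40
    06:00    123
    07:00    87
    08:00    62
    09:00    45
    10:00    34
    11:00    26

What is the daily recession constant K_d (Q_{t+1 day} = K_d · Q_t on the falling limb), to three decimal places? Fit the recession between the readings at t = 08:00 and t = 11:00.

K_d ≈ 0.001

Between t = 08:00 and t = 11:00 the flow falls from 62 to 26 m³/s over 3×1 h = 3 h.
Per-interval ratio K = (26/62)^(1/3) = 0.7485; K_d = K^(24/1) = 0.001.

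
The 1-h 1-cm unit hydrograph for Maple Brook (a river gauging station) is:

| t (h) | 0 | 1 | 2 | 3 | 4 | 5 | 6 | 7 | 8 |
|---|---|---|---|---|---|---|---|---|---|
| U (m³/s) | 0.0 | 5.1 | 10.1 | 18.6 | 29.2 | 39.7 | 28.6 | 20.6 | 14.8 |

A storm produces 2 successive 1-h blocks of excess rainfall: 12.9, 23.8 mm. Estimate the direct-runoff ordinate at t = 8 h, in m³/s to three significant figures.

By discrete convolution, Q_j = Σ (P_i / 10 mm) · U_{j−i}.
At t = 8 h (j=8): Q = (12.9/10)·14.8 + (23.8/10)·20.6 = 68.1 m³/s.

Q ≈ 68.1 m³/s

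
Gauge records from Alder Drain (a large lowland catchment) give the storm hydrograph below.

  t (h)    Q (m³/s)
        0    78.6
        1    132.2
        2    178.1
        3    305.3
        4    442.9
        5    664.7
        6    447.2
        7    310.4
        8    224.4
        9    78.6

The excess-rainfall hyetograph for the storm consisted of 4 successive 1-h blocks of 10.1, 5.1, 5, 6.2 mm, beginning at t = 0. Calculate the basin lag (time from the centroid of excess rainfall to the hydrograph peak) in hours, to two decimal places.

Centroid of excess rainfall: t_c = Σ P_i·t̄_i / ΣP_i = 1.7765 h (block centres at 0.5, 1.5, 2.5, 3.5 h).
Hydrograph peak occurs at t = 5 h, so basin lag t_L = 5 − 1.7765 = 3.22 h.

t_L ≈ 3.22 h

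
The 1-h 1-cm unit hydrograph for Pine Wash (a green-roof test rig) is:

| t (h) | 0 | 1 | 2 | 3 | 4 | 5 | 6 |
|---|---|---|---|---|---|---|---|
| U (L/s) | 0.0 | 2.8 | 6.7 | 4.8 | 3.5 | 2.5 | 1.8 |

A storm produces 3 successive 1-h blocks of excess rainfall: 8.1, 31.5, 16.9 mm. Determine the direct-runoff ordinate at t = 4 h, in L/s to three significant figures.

Q ≈ 29.3 L/s

By discrete convolution, Q_j = Σ (P_i / 10 mm) · U_{j−i}.
At t = 4 h (j=4): Q = (8.1/10)·3.5 + (31.5/10)·4.8 + (16.9/10)·6.7 = 29.3 L/s.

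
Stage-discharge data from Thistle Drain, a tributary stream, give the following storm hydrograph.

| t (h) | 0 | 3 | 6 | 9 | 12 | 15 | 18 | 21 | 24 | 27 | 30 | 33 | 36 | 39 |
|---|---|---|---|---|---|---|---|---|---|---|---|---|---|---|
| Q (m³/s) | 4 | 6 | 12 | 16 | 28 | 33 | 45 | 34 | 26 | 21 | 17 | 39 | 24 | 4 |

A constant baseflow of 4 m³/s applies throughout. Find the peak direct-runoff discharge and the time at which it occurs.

Subtracting baseflow gives direct-runoff ordinates: 0.0, 2.0, 8.0, 12.0, 24.0, 29.0, 41.0, 30.0, 22.0, 17.0, 13.0, 35.0, 20.0, 0.0 m³/s.
The maximum is 41.0 m³/s, occurring at the reading for t = 18 h.

Q_p = 41.0 m³/s at t = 18 h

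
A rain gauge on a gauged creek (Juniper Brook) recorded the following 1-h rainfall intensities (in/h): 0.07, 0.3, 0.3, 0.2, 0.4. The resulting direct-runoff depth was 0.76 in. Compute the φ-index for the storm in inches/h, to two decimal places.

Only the 4 blocks with intensity above φ contribute runoff: 0.3, 0.3, 0.2, 0.4 in/h.
Σ(I−φ)·Δt = d  ⇒  (0.3+0.3+0.2+0.4 − 4φ)·1 = 0.76
φ = (1.200 − 0.76/1) / 4 = 0.11 in/h.

φ ≈ 0.11 in/h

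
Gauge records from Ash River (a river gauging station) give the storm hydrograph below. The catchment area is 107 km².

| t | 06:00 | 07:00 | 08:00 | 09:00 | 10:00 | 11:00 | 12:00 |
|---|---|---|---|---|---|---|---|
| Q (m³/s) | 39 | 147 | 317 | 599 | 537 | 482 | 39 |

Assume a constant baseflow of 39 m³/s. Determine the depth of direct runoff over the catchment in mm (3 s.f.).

d ≈ 63.5 mm

Direct runoff: 0.0, 108.0, 278.0, 560.0, 498.0, 443.0, 0.0 m³/s; ΣQ_DR = 1887 m³/s.
V = ΣQ_DR · Δt = 1887 × 3600 s = 6.793 × 10^6 m³.
Over A = 107 km², depth = V / A = 63.5 mm.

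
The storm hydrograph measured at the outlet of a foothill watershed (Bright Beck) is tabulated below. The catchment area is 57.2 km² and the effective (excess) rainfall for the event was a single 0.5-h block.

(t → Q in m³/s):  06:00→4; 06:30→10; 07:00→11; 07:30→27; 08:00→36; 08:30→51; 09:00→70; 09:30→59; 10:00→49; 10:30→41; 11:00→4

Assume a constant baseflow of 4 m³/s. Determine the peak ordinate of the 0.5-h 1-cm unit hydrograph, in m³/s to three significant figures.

Direct runoff: 0.0, 6.0, 7.0, 23.0, 32.0, 47.0, 66.0, 55.0, 45.0, 37.0, 0.0 m³/s; ΣQ_DR = 318.0 m³/s, peak = 66.0 m³/s.
Runoff depth d = ΣQ_DR·Δt / A = 318.0 × 1800 / (57.2 km²) = 10.01 mm.
The 1-cm UH is the DRH scaled by (10 mm)/d, so U_p = 66.0 × 10/10.01 = 66.0 m³/s.

U_p ≈ 66.0 m³/s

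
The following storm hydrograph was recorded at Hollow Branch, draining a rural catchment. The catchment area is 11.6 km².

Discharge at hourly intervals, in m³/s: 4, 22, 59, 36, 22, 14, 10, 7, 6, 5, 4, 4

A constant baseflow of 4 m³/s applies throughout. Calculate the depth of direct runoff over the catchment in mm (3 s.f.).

Direct runoff: 0.0, 18.0, 55.0, 32.0, 18.0, 10.0, 6.0, 3.0, 2.0, 1.0, 0.0, 0.0 m³/s; ΣQ_DR = 145.0 m³/s.
V = ΣQ_DR · Δt = 145.0 × 3600 s = 5.220 × 10^5 m³.
Over A = 11.6 km², depth = V / A = 45.0 mm.

d ≈ 45.0 mm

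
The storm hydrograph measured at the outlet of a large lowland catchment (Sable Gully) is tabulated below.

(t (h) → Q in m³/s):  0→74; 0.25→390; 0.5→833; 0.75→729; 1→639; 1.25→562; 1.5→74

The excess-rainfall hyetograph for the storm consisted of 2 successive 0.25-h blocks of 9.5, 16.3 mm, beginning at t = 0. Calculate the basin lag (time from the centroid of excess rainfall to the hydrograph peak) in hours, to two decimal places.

Centroid of excess rainfall: t_c = Σ P_i·t̄_i / ΣP_i = 0.2829 h (block centres at 0.125, 0.375 h).
Hydrograph peak occurs at t = 0.5 h, so basin lag t_L = 0.5 − 0.2829 = 0.22 h.

t_L ≈ 0.22 h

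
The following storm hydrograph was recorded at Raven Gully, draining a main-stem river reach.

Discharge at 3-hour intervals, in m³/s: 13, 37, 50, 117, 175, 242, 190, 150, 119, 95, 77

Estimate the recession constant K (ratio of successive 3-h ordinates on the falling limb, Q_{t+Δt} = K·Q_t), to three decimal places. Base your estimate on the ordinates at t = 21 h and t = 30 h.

K ≈ 0.801

Using the recession-limb readings at t = 21 h and t = 30 h: Q falls from 150 to 77 m³/s over 3 intervals.
K = (Q₂/Q₁)^(1/3) = (77/150)^(1/3) = 0.801.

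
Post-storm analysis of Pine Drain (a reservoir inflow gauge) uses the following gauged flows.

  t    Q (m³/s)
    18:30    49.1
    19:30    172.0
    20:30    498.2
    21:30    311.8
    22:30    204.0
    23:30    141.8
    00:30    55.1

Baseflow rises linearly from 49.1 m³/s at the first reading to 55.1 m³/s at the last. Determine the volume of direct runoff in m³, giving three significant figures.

Direct-runoff ordinates (Q − Q_b): 0.00, 121.90, 447.10, 259.70, 150.90, 87.70, 0.00 m³/s.
ΣQ_DR = 1067 m³/s.
With Δt = 1 h = 3600 s, V = ΣQ_DR · Δt = 1067 × 3600 = 3.84 × 10^6 m³.

V ≈ 3.84 × 10^6 m³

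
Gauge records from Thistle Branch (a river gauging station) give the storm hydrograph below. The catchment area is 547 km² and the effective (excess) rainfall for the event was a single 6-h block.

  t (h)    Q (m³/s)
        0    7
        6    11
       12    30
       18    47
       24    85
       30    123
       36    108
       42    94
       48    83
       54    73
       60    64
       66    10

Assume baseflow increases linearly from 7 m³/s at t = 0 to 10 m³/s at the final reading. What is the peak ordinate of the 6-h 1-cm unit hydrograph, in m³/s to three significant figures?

Direct runoff: 0.00, 3.73, 22.45, 39.18, 76.91, 114.64, 99.36, 85.09, 73.82, 63.55, 54.27, 0.00 m³/s; ΣQ_DR = 633.0 m³/s, peak = 114.64 m³/s.
Runoff depth d = ΣQ_DR·Δt / A = 633.0 × 21600 / (547 km²) = 25.00 mm.
The 1-cm UH is the DRH scaled by (10 mm)/d, so U_p = 114.64 × 10/25.00 = 45.9 m³/s.

U_p ≈ 45.9 m³/s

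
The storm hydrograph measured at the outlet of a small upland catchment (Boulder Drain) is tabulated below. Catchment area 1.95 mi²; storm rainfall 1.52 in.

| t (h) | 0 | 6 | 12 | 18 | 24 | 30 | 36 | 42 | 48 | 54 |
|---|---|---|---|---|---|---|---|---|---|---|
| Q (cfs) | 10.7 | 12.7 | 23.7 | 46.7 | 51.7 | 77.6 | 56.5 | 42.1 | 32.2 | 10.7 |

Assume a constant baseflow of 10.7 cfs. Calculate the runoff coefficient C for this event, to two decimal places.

C ≈ 0.81

ΣQ_DR = 257.6 cfs; V = ΣQ_DR·Δt = 5.564 × 10^6 ft³.
Runoff depth d = V / A = 1.228 in.
C = d / P = 1.228 / 1.52 = 0.81.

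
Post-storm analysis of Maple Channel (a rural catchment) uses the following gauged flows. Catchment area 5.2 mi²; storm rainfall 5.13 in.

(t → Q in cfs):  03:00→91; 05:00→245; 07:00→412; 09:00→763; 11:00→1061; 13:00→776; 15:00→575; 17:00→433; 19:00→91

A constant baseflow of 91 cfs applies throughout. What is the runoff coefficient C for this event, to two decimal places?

C ≈ 0.42

ΣQ_DR = 3628 cfs; V = ΣQ_DR·Δt = 2.612 × 10^7 ft³.
Runoff depth d = V / A = 2.162 in.
C = d / P = 2.162 / 5.13 = 0.42.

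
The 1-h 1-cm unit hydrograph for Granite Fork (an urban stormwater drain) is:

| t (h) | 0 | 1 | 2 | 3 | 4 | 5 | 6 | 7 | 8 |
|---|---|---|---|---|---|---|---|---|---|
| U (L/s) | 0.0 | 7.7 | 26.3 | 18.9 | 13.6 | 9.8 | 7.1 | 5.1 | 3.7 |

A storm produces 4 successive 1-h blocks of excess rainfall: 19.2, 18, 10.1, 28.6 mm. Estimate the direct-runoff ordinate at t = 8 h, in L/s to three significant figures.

By discrete convolution, Q_j = Σ (P_i / 10 mm) · U_{j−i}.
At t = 8 h (j=8): Q = (19.2/10)·3.7 + (18/10)·5.1 + (10.1/10)·7.1 + (28.6/10)·9.8 = 51.5 L/s.

Q ≈ 51.5 L/s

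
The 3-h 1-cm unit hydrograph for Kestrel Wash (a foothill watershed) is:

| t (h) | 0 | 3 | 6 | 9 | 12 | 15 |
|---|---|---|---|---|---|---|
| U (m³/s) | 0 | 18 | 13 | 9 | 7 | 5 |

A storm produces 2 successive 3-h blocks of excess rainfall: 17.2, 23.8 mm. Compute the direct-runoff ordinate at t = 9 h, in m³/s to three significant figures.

By discrete convolution, Q_j = Σ (P_i / 10 mm) · U_{j−i}.
At t = 9 h (j=3): Q = (17.2/10)·9 + (23.8/10)·13 = 46.4 m³/s.

Q ≈ 46.4 m³/s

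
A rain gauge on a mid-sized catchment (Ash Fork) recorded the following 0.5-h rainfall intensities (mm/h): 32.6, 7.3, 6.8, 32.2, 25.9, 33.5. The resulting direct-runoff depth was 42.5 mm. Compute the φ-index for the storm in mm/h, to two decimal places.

Only the 4 blocks with intensity above φ contribute runoff: 32.6, 32.2, 25.9, 33.5 mm/h.
Σ(I−φ)·Δt = d  ⇒  (32.6+32.2+25.9+33.5 − 4φ)·0.5 = 42.5
φ = (124.2 − 42.5/0.5) / 4 = 9.80 mm/h.

φ ≈ 9.80 mm/h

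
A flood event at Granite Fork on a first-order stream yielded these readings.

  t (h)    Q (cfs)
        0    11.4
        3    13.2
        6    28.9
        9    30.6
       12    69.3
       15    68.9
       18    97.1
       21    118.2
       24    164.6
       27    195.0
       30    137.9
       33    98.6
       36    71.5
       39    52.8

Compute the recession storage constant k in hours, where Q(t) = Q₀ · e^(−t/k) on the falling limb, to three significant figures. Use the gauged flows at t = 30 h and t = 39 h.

k ≈ 9.37 h

On the falling limb, Q drops from 137.9 to 52.8 cfs between t = 30 h and t = 39 h (Δt = 9 h).
k = −Δt / ln(Q₂/Q₁) = −9 / ln(52.8/137.9) = 9.37 h.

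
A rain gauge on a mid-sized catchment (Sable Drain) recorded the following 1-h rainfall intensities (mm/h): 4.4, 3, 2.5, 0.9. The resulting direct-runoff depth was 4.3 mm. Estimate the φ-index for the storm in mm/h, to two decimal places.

φ ≈ 1.87 mm/h

Only the 3 blocks with intensity above φ contribute runoff: 4.4, 3, 2.5 mm/h.
Σ(I−φ)·Δt = d  ⇒  (4.4+3+2.5 − 3φ)·1 = 4.3
φ = (9.900 − 4.3/1) / 3 = 1.87 mm/h.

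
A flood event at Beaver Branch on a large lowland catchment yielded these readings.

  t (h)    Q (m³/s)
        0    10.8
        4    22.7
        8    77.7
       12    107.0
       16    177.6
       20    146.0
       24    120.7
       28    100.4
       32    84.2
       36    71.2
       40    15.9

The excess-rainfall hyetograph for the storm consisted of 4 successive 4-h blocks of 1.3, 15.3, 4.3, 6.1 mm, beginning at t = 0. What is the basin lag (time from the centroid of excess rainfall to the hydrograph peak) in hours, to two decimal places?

t_L ≈ 7.75 h

Centroid of excess rainfall: t_c = Σ P_i·t̄_i / ΣP_i = 8.2519 h (block centres at 2, 6, 10, 14 h).
Hydrograph peak occurs at t = 16 h, so basin lag t_L = 16 − 8.2519 = 7.75 h.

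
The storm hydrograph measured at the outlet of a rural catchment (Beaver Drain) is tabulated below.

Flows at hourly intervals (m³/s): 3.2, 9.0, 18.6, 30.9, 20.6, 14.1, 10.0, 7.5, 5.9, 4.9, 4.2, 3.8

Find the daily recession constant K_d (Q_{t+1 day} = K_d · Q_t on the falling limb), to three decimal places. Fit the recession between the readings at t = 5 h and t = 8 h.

K_d ≈ 0.001

Between t = 5 h and t = 8 h the flow falls from 14.1 to 5.9 m³/s over 3×1 h = 3 h.
Per-interval ratio K = (5.9/14.1)^(1/3) = 0.7480; K_d = K^(24/1) = 0.001.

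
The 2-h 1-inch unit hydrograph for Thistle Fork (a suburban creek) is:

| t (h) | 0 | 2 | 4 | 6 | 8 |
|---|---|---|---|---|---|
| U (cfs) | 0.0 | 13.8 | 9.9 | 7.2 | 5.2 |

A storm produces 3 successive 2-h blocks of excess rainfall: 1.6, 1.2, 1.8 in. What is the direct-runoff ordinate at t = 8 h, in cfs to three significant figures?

Q ≈ 34.8 cfs

By discrete convolution, Q_j = Σ (P_i / 1 in) · U_{j−i}.
At t = 8 h (j=4): Q = (1.6/1)·5.2 + (1.2/1)·7.2 + (1.8/1)·9.9 = 34.8 cfs.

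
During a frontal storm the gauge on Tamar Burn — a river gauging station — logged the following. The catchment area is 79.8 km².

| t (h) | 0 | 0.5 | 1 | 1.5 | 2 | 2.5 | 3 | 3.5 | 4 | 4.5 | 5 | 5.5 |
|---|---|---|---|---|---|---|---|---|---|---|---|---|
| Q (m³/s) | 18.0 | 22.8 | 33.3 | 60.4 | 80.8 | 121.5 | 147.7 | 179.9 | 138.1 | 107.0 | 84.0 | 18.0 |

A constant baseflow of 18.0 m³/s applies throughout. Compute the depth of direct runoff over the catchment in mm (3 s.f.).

d ≈ 17.9 mm

Direct runoff: 0.0, 4.8, 15.3, 42.4, 62.8, 103.5, 129.7, 161.9, 120.1, 89.0, 66.0, 0.0 m³/s; ΣQ_DR = 795.5 m³/s.
V = ΣQ_DR · Δt = 795.5 × 1800 s = 1.432 × 10^6 m³.
Over A = 79.8 km², depth = V / A = 17.9 mm.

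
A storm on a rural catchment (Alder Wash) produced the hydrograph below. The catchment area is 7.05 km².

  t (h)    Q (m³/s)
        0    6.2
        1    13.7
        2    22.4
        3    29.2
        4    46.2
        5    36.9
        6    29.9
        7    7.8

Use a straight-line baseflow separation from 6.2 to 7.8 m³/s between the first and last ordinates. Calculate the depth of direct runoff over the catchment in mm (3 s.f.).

d ≈ 69.6 mm

Direct runoff: 0.00, 7.27, 15.74, 22.31, 39.09, 29.56, 22.33, 0.00 m³/s; ΣQ_DR = 136.3 m³/s.
V = ΣQ_DR · Δt = 136.3 × 3600 s = 4.907 × 10^5 m³.
Over A = 7.05 km², depth = V / A = 69.6 mm.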